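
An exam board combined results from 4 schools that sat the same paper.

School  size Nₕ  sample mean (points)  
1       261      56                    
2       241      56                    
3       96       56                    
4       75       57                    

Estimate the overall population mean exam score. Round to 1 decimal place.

N = 673; weights Wₕ = Nₕ/N = (0.3878, 0.3581, 0.1426, 0.1114).
x̄_st = Σ Wₕ·x̄ₕ = 0.3878·56 + 0.3581·56 + 0.1426·56 + 0.1114·57 ≈ 56.111...
→ 56.1.

56.1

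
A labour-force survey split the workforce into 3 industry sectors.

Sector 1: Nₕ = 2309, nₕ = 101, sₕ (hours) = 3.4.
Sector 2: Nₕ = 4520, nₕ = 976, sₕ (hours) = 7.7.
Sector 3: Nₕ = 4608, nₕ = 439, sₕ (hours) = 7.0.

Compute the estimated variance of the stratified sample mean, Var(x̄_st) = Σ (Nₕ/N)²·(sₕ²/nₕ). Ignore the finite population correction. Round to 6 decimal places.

N = 11437. Term for each stratum: Wₕ²sₕ²/nₕ.
Var(x̄_st) = 0.004665091 + 0.009488209 + 0.018118918 = 0.032272218 → 0.032272.

0.032272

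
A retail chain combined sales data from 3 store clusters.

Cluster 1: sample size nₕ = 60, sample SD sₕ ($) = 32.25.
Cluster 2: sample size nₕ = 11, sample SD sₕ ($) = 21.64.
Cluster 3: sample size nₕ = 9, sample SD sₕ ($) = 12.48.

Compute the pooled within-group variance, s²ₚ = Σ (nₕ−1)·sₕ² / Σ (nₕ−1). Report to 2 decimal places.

873.93

Degrees of freedom: 59 + 10 + 8 = 77.
Σ(nₕ−1)sₕ² = 59·1040.0625 + 10·468.2896 + 8·155.7504 = 67292.5867.
s²ₚ = 67292.5867 / 77 = 873.9297... → 873.93.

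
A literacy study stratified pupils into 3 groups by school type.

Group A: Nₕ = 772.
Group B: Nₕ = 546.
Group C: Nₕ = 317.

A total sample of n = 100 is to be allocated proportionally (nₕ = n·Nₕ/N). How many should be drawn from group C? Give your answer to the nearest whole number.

19

N = 772 + 546 + 317 = 1635.
n_C = 100·317/1635 = 19.388... → 19.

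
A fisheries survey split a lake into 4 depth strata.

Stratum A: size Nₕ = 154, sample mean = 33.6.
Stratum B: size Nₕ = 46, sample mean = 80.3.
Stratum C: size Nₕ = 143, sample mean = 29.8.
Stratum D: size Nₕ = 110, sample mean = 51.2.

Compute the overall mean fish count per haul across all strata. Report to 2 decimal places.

41.42

N = 154 + 46 + 143 + 110 = 453.
Overall mean = Σ (Nₕ/N)·x̄ₕ — weight by population share, not a simple average.
Σ Nₕx̄ₕ = 154·33.6 + 46·80.3 + 143·29.8 + 110·51.2 = 5174.4 + 3693.8 + 4261.4 + 5632 = 18761.6.
Divide by N: 18761.6 / 453 = 41.4163... → 41.42.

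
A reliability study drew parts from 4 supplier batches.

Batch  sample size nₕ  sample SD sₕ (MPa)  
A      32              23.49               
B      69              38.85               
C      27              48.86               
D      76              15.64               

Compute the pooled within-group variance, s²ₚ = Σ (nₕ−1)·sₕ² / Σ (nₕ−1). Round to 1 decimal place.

1000.8

Degrees of freedom: 31 + 68 + 26 + 75 = 200.
Σ(nₕ−1)sₕ² = 31·551.7801 + 68·1509.3225 + 26·2387.2996 + 75·244.6096 = 200154.6227.
s²ₚ = 200154.6227 / 200 = 1000.773... → 1000.8.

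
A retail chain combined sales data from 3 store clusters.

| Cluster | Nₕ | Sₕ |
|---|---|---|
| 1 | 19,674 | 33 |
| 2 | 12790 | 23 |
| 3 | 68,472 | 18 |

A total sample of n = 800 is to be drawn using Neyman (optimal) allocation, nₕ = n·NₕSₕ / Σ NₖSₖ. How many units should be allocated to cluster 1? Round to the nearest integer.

239

1: NₕSₕ = 19674·33 = 649242
2: NₕSₕ = 12790·23 = 294170
3: NₕSₕ = 68472·18 = 1232496
Σ NₕSₕ = 2175908.
n_1 = 800·649242/2175908 = 238.702... → 239.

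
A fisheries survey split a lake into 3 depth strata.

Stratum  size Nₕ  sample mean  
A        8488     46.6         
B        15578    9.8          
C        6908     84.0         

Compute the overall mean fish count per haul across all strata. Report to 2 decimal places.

36.43

x̄_st = (Σ Nₕx̄ₕ) / (Σ Nₕ) = (8488·46.6 + 15578·9.8 + 6908·84.0) / 30974
= 1128477.2 / 30974 = 36.4330... → 36.43.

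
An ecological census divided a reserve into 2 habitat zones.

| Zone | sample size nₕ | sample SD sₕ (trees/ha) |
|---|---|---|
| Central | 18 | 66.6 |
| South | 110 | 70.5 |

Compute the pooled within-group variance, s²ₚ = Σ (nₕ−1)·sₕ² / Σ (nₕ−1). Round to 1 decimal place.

Central: (18−1)·66.6² = 17·4435.56 = 75404.52
South: (110−1)·70.5² = 109·4970.25 = 541757.25
Numerator = 617161.77; denominator = Σ(nₕ−1) = 126.
s²ₚ = 617161.77/126 = 4898.109... → 4898.1.

4898.1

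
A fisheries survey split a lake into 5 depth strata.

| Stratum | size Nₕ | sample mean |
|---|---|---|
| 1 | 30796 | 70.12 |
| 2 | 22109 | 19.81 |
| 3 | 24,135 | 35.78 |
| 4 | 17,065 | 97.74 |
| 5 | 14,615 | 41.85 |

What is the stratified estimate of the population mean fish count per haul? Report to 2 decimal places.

x̄_st = (Σ Nₕx̄ₕ) / (Σ Nₕ) = (30796·70.12 + 22109·19.81 + 24135·35.78 + 17065·97.74 + 14615·41.85) / 108720
= 5740515.96 / 108720 = 52.8009... → 52.80.

52.80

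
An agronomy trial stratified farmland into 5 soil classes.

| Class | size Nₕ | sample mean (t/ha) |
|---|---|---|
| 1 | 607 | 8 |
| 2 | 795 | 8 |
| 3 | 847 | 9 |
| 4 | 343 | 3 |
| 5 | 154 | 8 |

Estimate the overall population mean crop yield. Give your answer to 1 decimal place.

7.7

x̄_st = (Σ Nₕx̄ₕ) / (Σ Nₕ) = (607·8 + 795·8 + 847·9 + 343·3 + 154·8) / 2746
= 21100 / 2746 = 7.684... → 7.7.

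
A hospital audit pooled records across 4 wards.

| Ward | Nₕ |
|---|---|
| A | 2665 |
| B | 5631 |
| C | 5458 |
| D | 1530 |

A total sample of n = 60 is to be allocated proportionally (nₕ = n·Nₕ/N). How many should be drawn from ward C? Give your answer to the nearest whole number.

21

Share of ward C = 5458/15284 = 0.35711.
Allocate 60 × 0.35711 = 21.426... → 21.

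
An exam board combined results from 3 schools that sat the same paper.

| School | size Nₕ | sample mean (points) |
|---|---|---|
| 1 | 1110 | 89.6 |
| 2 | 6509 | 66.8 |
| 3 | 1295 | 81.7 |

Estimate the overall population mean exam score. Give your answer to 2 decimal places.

N = 1110 + 6509 + 1295 = 8914.
Weight each subgroup mean by Nₕ/N and sum.
Σ Nₕx̄ₕ = 1110·89.6 + 6509·66.8 + 1295·81.7 = 99456 + 434801.2 + 105801.5 = 640058.7.
Divide by N: 640058.7 / 8914 = 71.8038... → 71.80.

71.80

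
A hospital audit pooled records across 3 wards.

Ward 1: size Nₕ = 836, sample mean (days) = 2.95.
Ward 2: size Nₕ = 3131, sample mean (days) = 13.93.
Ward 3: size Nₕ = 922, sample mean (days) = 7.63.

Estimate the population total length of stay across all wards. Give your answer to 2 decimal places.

53115.89

Population total = Σ Nₕ·x̄ₕ (each stratum's size times its mean).
836·2.95 + 3131·13.93 + 922·7.63 = 2466.2 + 43614.83 + 7034.86 = 53115.89.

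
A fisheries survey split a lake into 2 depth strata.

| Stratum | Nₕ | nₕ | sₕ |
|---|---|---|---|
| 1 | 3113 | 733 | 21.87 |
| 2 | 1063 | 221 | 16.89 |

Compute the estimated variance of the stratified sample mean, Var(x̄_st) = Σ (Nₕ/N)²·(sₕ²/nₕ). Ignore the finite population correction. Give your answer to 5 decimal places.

N = 4176. Term for each stratum: Wₕ²sₕ²/nₕ.
Var(x̄_st) = 0.36260255 + 0.08363972 = 0.44624227 → 0.44624.

0.44624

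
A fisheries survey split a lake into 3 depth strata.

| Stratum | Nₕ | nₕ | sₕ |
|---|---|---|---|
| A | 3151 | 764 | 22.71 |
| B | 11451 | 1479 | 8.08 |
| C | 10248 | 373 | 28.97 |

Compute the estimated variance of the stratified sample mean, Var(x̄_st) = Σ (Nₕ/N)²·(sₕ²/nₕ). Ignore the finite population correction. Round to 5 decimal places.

0.40289

N = 24850; Wₕ = Nₕ/N.
stratum A: (3151/24850)²·22.71²/764 = 0.01085388
stratum B: (11451/24850)²·8.08²/1479 = 0.00937322
stratum C: (10248/24850)²·28.97²/373 = 0.38266047
Sum = 0.40288757 → 0.40289.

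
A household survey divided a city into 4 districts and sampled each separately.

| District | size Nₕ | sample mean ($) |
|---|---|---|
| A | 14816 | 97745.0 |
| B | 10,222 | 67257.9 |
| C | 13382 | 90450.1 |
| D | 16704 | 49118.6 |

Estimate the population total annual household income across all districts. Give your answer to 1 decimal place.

4166580506.4

Population total = Σ Nₕ·x̄ₕ (each stratum's size times its mean).
14816·97745.0 + 10222·67257.9 + 13382·90450.1 + 16704·49118.6 = 1448189920 + 687510253.8 + 1210403238.2 + 820477094.4 = 4166580506.4.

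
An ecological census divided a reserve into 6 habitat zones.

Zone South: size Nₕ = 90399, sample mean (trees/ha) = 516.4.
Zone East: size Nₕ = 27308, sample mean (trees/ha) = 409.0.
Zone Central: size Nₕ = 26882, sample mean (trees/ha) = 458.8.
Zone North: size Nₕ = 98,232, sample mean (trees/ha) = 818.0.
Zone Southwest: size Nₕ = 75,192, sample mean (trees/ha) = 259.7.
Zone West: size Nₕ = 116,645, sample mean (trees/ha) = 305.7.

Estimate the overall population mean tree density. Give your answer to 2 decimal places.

473.30

x̄_st = (Σ Nₕx̄ₕ) / (Σ Nₕ) = (90399·516.4 + 27308·409.0 + 26882·458.8 + 98232·818.0 + 75192·259.7 + 116645·305.7) / 434658
= 205723992.1 / 434658 = 473.3008... → 473.30.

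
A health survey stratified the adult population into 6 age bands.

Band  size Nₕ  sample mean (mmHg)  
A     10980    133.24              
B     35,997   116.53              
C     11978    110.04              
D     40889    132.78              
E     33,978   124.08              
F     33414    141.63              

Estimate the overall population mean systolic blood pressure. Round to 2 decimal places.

127.68

N = 10980 + 35997 + 11978 + 40889 + 33978 + 33414 = 167236.
Weight each subgroup mean by Nₕ/N and sum.
Σ Nₕx̄ₕ = 10980·133.24 + 35997·116.53 + 11978·110.04 + 40889·132.78 + 33978·124.08 + 33414·141.63 = 1462975.2 + 4194730.41 + 1318059.12 + 5429241.42 + 4215990.24 + 4732424.82 = 21353421.21.
Divide by N: 21353421.21 / 167236 = 127.6844... → 127.68.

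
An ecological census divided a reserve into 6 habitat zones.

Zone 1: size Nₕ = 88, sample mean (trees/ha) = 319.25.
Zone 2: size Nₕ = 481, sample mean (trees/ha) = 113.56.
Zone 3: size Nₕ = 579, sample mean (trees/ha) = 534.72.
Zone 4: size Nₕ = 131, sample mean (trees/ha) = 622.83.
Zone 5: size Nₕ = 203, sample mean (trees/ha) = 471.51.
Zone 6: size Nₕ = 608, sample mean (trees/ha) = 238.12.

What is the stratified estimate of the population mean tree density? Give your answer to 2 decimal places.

341.82

x̄_st = (Σ Nₕx̄ₕ) / (Σ Nₕ) = (88·319.25 + 481·113.56 + 579·534.72 + 131·622.83 + 203·471.51 + 608·238.12) / 2090
= 714403.46 / 2090 = 341.8198... → 341.82.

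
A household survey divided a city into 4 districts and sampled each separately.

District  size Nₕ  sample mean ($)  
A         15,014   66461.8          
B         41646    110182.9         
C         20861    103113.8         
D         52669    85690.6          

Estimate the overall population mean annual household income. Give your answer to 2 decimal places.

94099.62

N = 15014 + 41646 + 20861 + 52669 = 130190.
The stratified mean weights each stratum mean by its population share Nₕ/N.
Σ Nₕx̄ₕ = 15014·66461.8 + 41646·110182.9 + 20861·103113.8 + 52669·85690.6 = 997857465.2 + 4588677053.4 + 2151056981.8 + 4513238211.4 = 12250829711.8.
Divide by N: 12250829711.8 / 130190 = 94099.6214... → 94099.62.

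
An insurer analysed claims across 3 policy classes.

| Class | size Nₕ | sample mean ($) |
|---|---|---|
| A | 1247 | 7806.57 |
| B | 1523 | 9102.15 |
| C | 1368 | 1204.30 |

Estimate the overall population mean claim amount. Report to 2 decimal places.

6100.74

N = 4138; weights Wₕ = Nₕ/N = (0.3014, 0.3681, 0.3306).
x̄_st = Σ Wₕ·x̄ₕ = 0.3014·7806.57 + 0.3681·9102.15 + 0.3306·1204.30 ≈ 6100.7370...
→ 6100.74.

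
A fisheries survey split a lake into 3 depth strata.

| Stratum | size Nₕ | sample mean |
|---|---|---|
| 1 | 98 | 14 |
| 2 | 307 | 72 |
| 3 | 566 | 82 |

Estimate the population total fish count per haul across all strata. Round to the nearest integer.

1: 98·14 = 1372
2: 307·72 = 22104
3: 566·82 = 46412
τ̂ = Σ Nₕx̄ₕ = 69888.

69888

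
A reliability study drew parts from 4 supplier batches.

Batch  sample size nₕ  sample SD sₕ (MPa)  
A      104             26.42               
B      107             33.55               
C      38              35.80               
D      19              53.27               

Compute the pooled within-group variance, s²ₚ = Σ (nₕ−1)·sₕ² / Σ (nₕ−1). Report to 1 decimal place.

1097.4

Degrees of freedom: 103 + 106 + 37 + 18 = 264.
Σ(nₕ−1)sₕ² = 103·698.0164 + 106·1125.6025 + 37·1281.64 + 18·2837.6929 = 289708.7064.
s²ₚ = 289708.7064 / 264 = 1097.381... → 1097.4.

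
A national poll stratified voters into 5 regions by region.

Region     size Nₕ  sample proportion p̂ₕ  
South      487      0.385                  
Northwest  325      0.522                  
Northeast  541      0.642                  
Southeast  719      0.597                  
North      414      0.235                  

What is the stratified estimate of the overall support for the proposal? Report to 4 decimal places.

0.4952

N = 487 + 325 + 541 + 719 + 414 = 2486.
Overall proportion = Σ (Nₕ/N)·p̂ₕ.
Σ Nₕp̂ₕ = 187.495 + 169.65 + 347.322 + 429.243 + 97.29 = 1231.
1231 / 2486 = 0.495173... → 0.4952.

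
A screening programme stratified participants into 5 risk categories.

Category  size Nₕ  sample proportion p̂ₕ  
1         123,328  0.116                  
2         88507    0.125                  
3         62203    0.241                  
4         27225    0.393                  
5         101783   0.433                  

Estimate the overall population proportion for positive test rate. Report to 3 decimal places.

0.236

Wₕ = Nₕ/N with N = 403046: 0.3060, 0.2196, 0.1543, 0.0675, 0.2525.
p̂_st = 0.3060·0.116 + 0.2196·0.125 + 0.1543·0.241 + 0.0675·0.393 + 0.2525·0.433 ≈ 0.23603... → 0.236.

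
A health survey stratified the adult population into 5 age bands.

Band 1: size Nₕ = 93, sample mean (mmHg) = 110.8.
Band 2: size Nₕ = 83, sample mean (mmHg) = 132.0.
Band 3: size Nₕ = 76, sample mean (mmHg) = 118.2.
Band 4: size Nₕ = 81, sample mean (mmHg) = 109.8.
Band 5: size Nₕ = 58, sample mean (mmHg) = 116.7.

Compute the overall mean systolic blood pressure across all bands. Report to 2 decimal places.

117.41

N = 391; weights Wₕ = Nₕ/N = (0.2379, 0.2123, 0.1944, 0.2072, 0.1483).
x̄_st = Σ Wₕ·x̄ₕ = 0.2379·110.8 + 0.2123·132.0 + 0.1944·118.2 + 0.2072·109.8 + 0.1483·116.7 ≈ 117.4066...
→ 117.41.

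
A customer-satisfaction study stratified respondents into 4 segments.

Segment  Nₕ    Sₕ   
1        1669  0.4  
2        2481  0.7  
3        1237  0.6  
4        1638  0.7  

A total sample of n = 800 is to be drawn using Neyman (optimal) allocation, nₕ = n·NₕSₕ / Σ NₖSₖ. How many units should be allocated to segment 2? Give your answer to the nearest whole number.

324

Σ NₕSₕ = 1669·0.4 + 2481·0.7 + 1237·0.6 + 1638·0.7 = 4293.1.
Share for 2: 1736.7/4293.1 = 0.40453.
n_2 = 800 × 0.40453 = 323.626... → 324.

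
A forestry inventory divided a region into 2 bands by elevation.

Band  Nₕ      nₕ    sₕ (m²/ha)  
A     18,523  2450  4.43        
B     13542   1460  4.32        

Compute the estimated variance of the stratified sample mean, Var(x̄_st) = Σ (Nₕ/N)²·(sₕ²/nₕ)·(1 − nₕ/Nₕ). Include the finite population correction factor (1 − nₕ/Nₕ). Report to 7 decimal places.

0.0043536

N = 32065; Wₕ = Nₕ/N.
band A: (18523/32065)²·4.43²/2450·(1 − 2450/18523) = 0.0023194614
band B: (13542/32065)²·4.32²/1460·(1 − 1460/13542) = 0.0020341070
Sum = 0.0043535684 → 0.0043536.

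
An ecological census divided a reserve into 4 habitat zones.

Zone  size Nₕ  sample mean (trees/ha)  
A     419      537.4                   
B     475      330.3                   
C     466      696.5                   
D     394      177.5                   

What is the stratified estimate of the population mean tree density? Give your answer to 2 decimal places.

x̄_st = (Σ Nₕx̄ₕ) / (Σ Nₕ) = (419·537.4 + 475·330.3 + 466·696.5 + 394·177.5) / 1754
= 776567.1 / 1754 = 442.7406... → 442.74.

442.74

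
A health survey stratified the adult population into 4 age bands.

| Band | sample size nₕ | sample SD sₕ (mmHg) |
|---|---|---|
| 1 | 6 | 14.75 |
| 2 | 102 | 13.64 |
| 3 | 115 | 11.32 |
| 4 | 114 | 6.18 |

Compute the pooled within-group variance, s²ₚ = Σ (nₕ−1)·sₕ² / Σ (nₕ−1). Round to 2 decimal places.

Degrees of freedom: 5 + 101 + 114 + 113 = 333.
Σ(nₕ−1)sₕ² = 5·217.5625 + 101·186.0496 + 114·128.1424 + 113·38.1924 = 38802.7969.
s²ₚ = 38802.7969 / 333 = 116.5249... → 116.52.

116.52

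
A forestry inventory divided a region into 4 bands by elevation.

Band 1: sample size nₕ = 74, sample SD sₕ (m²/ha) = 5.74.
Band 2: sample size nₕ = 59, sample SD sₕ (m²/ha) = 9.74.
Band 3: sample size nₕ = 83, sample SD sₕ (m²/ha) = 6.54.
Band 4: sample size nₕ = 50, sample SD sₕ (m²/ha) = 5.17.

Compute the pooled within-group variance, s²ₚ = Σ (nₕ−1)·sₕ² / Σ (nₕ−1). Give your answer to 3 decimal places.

48.567

1: (74−1)·5.74² = 73·32.9476 = 2405.1748
2: (59−1)·9.74² = 58·94.8676 = 5502.3208
3: (83−1)·6.54² = 82·42.7716 = 3507.2712
4: (50−1)·5.17² = 49·26.7289 = 1309.7161
Numerator = 12724.4829; denominator = Σ(nₕ−1) = 262.
s²ₚ = 12724.4829/262 = 48.56673... → 48.567.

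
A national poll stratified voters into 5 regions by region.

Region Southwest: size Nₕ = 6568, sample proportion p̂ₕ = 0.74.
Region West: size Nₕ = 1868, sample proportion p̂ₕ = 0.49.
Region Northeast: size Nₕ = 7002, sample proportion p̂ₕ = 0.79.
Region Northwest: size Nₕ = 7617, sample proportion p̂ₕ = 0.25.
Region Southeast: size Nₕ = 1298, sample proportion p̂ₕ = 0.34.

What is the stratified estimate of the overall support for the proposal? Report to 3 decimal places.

N = 6568 + 1868 + 7002 + 7617 + 1298 = 24353.
Overall proportion = Σ (Nₕ/N)·p̂ₕ.
Σ Nₕp̂ₕ = 4860.32 + 915.32 + 5531.58 + 1904.25 + 441.32 = 13652.79.
13652.79 / 24353 = 0.56062... → 0.561.

0.561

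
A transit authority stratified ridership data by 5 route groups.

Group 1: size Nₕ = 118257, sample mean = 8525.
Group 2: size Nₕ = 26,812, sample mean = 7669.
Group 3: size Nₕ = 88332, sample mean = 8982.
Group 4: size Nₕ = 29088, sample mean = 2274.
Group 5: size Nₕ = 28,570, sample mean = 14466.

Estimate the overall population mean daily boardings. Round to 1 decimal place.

8543.3

N = 118257 + 26812 + 88332 + 29088 + 28570 = 291059.
Overall mean = Σ (Nₕ/N)·x̄ₕ — weight by population share, not a simple average.
Σ Nₕx̄ₕ = 118257·8525 + 26812·7669 + 88332·8982 + 29088·2274 + 28570·14466 = 1008140925 + 205621228 + 793398024 + 66146112 + 413293620 = 2486599909.
Divide by N: 2486599909 / 291059 = 8543.285... → 8543.3.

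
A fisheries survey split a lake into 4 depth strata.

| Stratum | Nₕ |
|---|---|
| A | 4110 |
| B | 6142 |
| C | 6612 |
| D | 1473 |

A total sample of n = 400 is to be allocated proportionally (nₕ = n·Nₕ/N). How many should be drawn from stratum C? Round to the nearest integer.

144

N = 4110 + 6142 + 6612 + 1473 = 18337.
n_C = 400·6612/18337 = 144.233... → 144.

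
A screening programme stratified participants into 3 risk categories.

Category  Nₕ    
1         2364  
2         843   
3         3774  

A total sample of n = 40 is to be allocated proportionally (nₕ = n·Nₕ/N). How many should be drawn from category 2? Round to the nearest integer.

N = 2364 + 843 + 3774 = 6981.
n_2 = 40·843/6981 = 4.830... → 5.

5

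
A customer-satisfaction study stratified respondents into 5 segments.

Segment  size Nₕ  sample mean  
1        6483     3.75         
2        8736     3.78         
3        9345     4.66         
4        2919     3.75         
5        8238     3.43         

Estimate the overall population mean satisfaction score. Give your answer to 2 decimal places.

3.92

N = 6483 + 8736 + 9345 + 2919 + 8238 = 35721.
Weight each subgroup mean by Nₕ/N and sum.
Σ Nₕx̄ₕ = 6483·3.75 + 8736·3.78 + 9345·4.66 + 2919·3.75 + 8238·3.43 = 24311.25 + 33022.08 + 43547.7 + 10946.25 + 28256.34 = 140083.62.
Divide by N: 140083.62 / 35721 = 3.9216... → 3.92.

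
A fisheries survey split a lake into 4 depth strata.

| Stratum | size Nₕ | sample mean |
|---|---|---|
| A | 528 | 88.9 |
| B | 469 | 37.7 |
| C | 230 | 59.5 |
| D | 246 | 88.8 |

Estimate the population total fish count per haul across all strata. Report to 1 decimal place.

100150.3

A: 528·88.9 = 46939.2
B: 469·37.7 = 17681.3
C: 230·59.5 = 13685
D: 246·88.8 = 21844.8
τ̂ = Σ Nₕx̄ₕ = 100150.3.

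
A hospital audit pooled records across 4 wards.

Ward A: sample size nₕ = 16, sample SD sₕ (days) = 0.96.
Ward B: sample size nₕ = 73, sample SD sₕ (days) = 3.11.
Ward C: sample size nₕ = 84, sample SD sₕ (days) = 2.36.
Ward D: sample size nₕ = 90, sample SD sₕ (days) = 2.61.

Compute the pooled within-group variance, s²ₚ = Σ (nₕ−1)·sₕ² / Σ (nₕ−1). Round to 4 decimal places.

6.8678

A: (16−1)·0.96² = 15·0.9216 = 13.824
B: (73−1)·3.11² = 72·9.6721 = 696.3912
C: (84−1)·2.36² = 83·5.5696 = 462.2768
D: (90−1)·2.61² = 89·6.8121 = 606.2769
Numerator = 1778.7689; denominator = Σ(nₕ−1) = 259.
s²ₚ = 1778.7689/259 = 6.867834... → 6.8678.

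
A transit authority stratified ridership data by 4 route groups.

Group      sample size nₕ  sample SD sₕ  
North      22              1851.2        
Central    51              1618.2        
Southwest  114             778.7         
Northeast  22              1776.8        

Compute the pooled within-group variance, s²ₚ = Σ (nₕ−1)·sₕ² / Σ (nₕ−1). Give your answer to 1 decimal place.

North: (22−1)·1851.2² = 21·3426941.44 = 71965770.24
Central: (51−1)·1618.2² = 50·2618571.24 = 130928562
Southwest: (114−1)·778.7² = 113·606373.69 = 68520226.97
Northeast: (22−1)·1776.8² = 21·3157018.24 = 66297383.04
Numerator = 337711942.25; denominator = Σ(nₕ−1) = 205.
s²ₚ = 337711942.25/205 = 1647375.328... → 1647375.3.

1647375.3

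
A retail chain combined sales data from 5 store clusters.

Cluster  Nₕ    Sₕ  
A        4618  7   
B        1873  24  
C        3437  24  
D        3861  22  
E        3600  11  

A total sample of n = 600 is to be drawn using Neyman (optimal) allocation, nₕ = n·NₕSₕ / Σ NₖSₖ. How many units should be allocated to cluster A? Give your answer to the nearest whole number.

68

Σ NₕSₕ = 4618·7 + 1873·24 + 3437·24 + 3861·22 + 3600·11 = 284308.
Share for A: 32326/284308 = 0.11370.
n_A = 600 × 0.11370 = 68.220... → 68.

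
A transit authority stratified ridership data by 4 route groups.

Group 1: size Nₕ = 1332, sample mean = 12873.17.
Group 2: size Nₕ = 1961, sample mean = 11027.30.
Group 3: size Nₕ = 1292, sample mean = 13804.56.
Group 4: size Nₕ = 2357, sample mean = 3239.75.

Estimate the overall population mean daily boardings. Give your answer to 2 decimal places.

9254.28

N = 6942; weights Wₕ = Nₕ/N = (0.1919, 0.2825, 0.1861, 0.3395).
x̄_st = Σ Wₕ·x̄ₕ = 0.1919·12873.17 + 0.2825·11027.30 + 0.1861·13804.56 + 0.3395·3239.75 ≈ 9254.2754...
→ 9254.28.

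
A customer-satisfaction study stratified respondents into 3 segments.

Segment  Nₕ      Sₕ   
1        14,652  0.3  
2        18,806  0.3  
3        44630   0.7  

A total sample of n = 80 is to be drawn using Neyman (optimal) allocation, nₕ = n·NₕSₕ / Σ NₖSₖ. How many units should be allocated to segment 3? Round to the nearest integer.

61

1: NₕSₕ = 14652·0.3 = 4395.6
2: NₕSₕ = 18806·0.3 = 5641.8
3: NₕSₕ = 44630·0.7 = 31241
Σ NₕSₕ = 41278.4.
n_3 = 80·31241/41278.4 = 60.547... → 61.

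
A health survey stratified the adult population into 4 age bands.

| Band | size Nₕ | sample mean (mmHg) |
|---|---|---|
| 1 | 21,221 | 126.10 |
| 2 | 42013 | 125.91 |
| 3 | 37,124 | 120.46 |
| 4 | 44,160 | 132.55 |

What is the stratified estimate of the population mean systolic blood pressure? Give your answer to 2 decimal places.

126.57

N = 144518; weights Wₕ = Nₕ/N = (0.1468, 0.2907, 0.2569, 0.3056).
x̄_st = Σ Wₕ·x̄ₕ = 0.1468·126.10 + 0.2907·125.91 + 0.2569·120.46 + 0.3056·132.55 ≈ 126.5669...
→ 126.57.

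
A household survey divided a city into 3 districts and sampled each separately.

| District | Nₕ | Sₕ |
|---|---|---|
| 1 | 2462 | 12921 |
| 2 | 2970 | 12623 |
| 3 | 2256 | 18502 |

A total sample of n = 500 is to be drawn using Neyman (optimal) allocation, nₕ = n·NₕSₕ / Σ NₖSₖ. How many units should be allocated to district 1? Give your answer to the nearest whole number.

143

1: NₕSₕ = 2462·12921 = 31811502
2: NₕSₕ = 2970·12623 = 37490310
3: NₕSₕ = 2256·18502 = 41740512
Σ NₕSₕ = 111042324.
n_1 = 500·31811502/111042324 = 143.240... → 143.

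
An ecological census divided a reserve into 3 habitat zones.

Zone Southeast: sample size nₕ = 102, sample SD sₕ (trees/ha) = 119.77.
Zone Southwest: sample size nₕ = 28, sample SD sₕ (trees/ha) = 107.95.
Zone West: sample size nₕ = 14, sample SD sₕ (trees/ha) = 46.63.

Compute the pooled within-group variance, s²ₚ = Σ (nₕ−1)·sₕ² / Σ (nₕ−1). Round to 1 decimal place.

12707.3

Southeast: (102−1)·119.77² = 101·14344.8529 = 1448830.1429
Southwest: (28−1)·107.95² = 27·11653.2025 = 314636.4675
West: (14−1)·46.63² = 13·2174.3569 = 28266.6397
Numerator = 1791733.2501; denominator = Σ(nₕ−1) = 141.
s²ₚ = 1791733.2501/141 = 12707.328... → 12707.3.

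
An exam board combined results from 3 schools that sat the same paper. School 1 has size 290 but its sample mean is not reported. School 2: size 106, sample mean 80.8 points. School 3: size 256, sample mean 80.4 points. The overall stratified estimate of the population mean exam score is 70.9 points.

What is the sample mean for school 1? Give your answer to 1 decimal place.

Σ Nₕx̄ₕ = N·μ, so 290·x̄_1 = 652·70.9 − (106·80.8 + 256·80.4).
= 46226.8 − 29147.2 = 17079.6.
x̄_1 = 17079.6 / 290 = 58.895... → 58.9.

58.9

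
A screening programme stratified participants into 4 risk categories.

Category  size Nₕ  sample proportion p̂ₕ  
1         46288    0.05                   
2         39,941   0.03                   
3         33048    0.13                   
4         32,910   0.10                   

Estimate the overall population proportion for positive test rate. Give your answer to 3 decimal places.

N = 46288 + 39941 + 33048 + 32910 = 152187.
Overall proportion = Σ (Nₕ/N)·p̂ₕ.
Σ Nₕp̂ₕ = 2314.4 + 1198.23 + 4296.24 + 3291 = 11099.87.
11099.87 / 152187 = 0.07294... → 0.073.

0.073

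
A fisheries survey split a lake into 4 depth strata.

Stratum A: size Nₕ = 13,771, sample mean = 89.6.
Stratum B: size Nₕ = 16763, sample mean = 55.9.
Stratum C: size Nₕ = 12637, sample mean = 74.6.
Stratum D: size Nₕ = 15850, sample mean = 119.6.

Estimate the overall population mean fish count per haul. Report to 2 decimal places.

x̄_st = (Σ Nₕx̄ₕ) / (Σ Nₕ) = (13771·89.6 + 16763·55.9 + 12637·74.6 + 15850·119.6) / 59021
= 5009313.5 / 59021 = 84.8734... → 84.87.

84.87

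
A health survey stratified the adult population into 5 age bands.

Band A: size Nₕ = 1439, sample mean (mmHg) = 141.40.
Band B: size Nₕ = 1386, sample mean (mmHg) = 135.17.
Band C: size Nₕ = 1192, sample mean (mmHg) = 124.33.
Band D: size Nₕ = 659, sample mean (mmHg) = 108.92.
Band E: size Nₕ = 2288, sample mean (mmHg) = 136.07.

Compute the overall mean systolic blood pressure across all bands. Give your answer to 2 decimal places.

132.41

N = 1439 + 1386 + 1192 + 659 + 2288 = 6964.
Overall mean = Σ (Nₕ/N)·x̄ₕ — weight by population share, not a simple average.
Σ Nₕx̄ₕ = 1439·141.40 + 1386·135.17 + 1192·124.33 + 659·108.92 + 2288·136.07 = 203474.6 + 187345.62 + 148201.36 + 71778.28 + 311328.16 = 922128.02.
Divide by N: 922128.02 / 6964 = 132.4136... → 132.41.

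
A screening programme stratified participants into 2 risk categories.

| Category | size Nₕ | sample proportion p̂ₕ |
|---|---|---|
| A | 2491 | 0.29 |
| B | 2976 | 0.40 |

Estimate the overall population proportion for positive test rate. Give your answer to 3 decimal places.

0.350

N = 2491 + 2976 = 5467.
Overall proportion = Σ (Nₕ/N)·p̂ₕ.
Σ Nₕp̂ₕ = 722.39 + 1190.4 = 1912.79.
1912.79 / 5467 = 0.34988... → 0.350.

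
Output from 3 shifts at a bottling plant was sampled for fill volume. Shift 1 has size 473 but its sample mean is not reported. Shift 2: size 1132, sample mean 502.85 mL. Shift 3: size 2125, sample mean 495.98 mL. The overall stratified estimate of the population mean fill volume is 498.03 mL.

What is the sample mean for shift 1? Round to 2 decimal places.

Σ Nₕx̄ₕ = N·μ, so 473·x̄_1 = 3730·498.03 − (1132·502.85 + 2125·495.98).
= 1857651.9 − 1623183.7 = 234468.2.
x̄_1 = 234468.2 / 473 = 495.7044... → 495.70.

495.70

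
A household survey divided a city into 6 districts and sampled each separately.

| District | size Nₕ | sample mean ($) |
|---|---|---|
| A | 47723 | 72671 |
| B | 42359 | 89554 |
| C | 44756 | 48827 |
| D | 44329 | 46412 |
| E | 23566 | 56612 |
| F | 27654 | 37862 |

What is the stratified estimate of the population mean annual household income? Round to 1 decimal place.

N = 47723 + 42359 + 44756 + 44329 + 23566 + 27654 = 230387.
Overall mean = Σ (Nₕ/N)·x̄ₕ — weight by population share, not a simple average.
Σ Nₕx̄ₕ = 47723·72671 + 42359·89554 + 44756·48827 + 44329·46412 + 23566·56612 + 27654·37862 = 3468078133 + 3793417886 + 2185301212 + 2057397548 + 1334118392 + 1047035748 = 13885348919.
Divide by N: 13885348919 / 230387 = 60269.672... → 60269.7.

60269.7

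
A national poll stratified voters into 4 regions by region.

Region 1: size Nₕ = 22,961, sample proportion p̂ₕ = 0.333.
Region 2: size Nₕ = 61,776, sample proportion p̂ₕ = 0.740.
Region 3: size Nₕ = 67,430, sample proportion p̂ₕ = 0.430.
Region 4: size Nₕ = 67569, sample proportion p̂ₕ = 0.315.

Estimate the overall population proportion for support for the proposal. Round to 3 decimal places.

Wₕ = Nₕ/N with N = 219736: 0.1045, 0.2811, 0.3069, 0.3075.
p̂_st = 0.1045·0.333 + 0.2811·0.740 + 0.3069·0.430 + 0.3075·0.315 ≈ 0.47165... → 0.472.

0.472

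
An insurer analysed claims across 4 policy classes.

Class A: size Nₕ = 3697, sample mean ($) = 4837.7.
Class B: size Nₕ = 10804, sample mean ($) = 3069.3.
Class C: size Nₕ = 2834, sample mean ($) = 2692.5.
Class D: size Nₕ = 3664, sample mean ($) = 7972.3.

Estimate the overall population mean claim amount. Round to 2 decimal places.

x̄_st = (Σ Nₕx̄ₕ) / (Σ Nₕ) = (3697·4837.7 + 10804·3069.3 + 2834·2692.5 + 3664·7972.3) / 20999
= 87886746.3 / 20999 = 4185.2825... → 4185.28.

4185.28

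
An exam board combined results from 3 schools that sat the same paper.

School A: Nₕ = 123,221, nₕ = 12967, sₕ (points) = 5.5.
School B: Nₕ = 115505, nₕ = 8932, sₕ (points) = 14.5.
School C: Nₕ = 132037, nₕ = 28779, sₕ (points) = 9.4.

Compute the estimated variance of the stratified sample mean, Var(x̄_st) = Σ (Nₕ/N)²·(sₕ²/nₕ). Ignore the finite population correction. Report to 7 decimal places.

N = 370763. Term for each stratum: Wₕ²sₕ²/nₕ.
Var(x̄_st) = 0.0002576692 + 0.0022845259 + 0.0003893844 = 0.0029315795 → 0.0029316.

0.0029316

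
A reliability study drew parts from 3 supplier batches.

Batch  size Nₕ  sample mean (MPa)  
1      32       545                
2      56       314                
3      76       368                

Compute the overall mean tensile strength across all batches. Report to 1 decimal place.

x̄_st = (Σ Nₕx̄ₕ) / (Σ Nₕ) = (32·545 + 56·314 + 76·368) / 164
= 62992 / 164 = 384.098... → 384.1.

384.1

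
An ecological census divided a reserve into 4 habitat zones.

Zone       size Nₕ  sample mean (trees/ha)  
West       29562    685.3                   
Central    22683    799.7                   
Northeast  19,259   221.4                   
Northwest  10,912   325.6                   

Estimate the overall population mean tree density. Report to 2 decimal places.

x̄_st = (Σ Nₕx̄ₕ) / (Σ Nₕ) = (29562·685.3 + 22683·799.7 + 19259·221.4 + 10912·325.6) / 82416
= 46215323.5 / 82416 = 560.7567... → 560.76.

560.76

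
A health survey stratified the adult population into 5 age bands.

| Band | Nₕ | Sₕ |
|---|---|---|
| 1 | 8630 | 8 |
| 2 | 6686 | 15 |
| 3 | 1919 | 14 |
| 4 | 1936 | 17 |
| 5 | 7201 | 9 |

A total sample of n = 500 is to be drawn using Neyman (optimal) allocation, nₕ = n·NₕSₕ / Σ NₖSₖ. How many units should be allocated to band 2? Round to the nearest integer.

171

1: NₕSₕ = 8630·8 = 69040
2: NₕSₕ = 6686·15 = 100290
3: NₕSₕ = 1919·14 = 26866
4: NₕSₕ = 1936·17 = 32912
5: NₕSₕ = 7201·9 = 64809
Σ NₕSₕ = 293917.
n_2 = 500·100290/293917 = 170.609... → 171.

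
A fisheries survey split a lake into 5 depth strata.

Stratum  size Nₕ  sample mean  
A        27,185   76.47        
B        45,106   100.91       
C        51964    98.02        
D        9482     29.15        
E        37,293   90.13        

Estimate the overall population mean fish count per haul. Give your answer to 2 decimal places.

N = 27185 + 45106 + 51964 + 9482 + 37293 = 171030.
Weight each subgroup mean by Nₕ/N and sum.
Σ Nₕx̄ₕ = 27185·76.47 + 45106·100.91 + 51964·98.02 + 9482·29.15 + 37293·90.13 = 2078836.95 + 4551646.46 + 5093511.28 + 276400.3 + 3361218.09 = 15361613.08.
Divide by N: 15361613.08 / 171030 = 89.8182... → 89.82.

89.82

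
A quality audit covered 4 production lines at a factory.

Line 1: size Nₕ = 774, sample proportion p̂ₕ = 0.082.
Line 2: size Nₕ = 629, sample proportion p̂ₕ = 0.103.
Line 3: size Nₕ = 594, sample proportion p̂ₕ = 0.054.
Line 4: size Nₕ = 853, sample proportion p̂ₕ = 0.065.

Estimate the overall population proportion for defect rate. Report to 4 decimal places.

0.0757

Wₕ = Nₕ/N with N = 2850: 0.2716, 0.2207, 0.2084, 0.2993.
p̂_st = 0.2716·0.082 + 0.2207·0.103 + 0.2084·0.054 + 0.2993·0.065 ≈ 0.075711... → 0.0757.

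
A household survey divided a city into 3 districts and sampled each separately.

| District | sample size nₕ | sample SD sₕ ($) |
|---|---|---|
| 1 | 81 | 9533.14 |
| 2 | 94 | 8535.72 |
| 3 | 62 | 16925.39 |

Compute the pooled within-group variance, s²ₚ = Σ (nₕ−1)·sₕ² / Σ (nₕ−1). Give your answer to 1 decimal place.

134704705.4

Degrees of freedom: 80 + 93 + 61 = 234.
Σ(nₕ−1)sₕ² = 80·90880758.2596 + 93·72858515.9184 + 61·286468826.6521 = 31520901066.9573.
s²ₚ = 31520901066.9573 / 234 = 134704705.414... → 134704705.4.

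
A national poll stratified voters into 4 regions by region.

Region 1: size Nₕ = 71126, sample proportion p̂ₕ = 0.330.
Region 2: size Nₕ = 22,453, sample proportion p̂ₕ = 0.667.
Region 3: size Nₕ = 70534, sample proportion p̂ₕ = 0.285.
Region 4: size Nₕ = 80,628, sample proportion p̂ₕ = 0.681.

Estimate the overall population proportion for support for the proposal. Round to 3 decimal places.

N = 71126 + 22453 + 70534 + 80628 = 244741.
Overall proportion = Σ (Nₕ/N)·p̂ₕ.
Σ Nₕp̂ₕ = 23471.58 + 14976.151 + 20102.19 + 54907.668 = 113457.589.
113457.589 / 244741 = 0.46358... → 0.464.

0.464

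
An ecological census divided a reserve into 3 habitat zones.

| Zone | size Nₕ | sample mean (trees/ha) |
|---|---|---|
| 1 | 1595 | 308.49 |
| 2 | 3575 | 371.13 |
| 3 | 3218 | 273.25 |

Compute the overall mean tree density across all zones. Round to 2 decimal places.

321.67

x̄_st = (Σ Nₕx̄ₕ) / (Σ Nₕ) = (1595·308.49 + 3575·371.13 + 3218·273.25) / 8388
= 2698149.8 / 8388 = 321.6678... → 321.67.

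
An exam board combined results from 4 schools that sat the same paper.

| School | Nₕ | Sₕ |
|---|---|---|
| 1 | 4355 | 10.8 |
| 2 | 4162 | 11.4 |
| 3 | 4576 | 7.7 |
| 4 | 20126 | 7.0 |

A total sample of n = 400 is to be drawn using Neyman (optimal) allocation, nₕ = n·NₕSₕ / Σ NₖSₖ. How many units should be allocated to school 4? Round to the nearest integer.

1: NₕSₕ = 4355·10.8 = 47034
2: NₕSₕ = 4162·11.4 = 47446.8
3: NₕSₕ = 4576·7.7 = 35235.2
4: NₕSₕ = 20126·7.0 = 140882
Σ NₕSₕ = 270598.
n_4 = 400·140882/270598 = 208.253... → 208.

208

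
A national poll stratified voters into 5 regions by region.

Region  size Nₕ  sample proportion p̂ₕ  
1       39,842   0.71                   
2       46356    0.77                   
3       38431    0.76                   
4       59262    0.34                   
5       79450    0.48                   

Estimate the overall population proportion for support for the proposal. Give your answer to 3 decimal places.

0.575

Wₕ = Nₕ/N with N = 263341: 0.1513, 0.1760, 0.1459, 0.2250, 0.3017.
p̂_st = 0.1513·0.71 + 0.1760·0.77 + 0.1459·0.76 + 0.2250·0.34 + 0.3017·0.48 ≈ 0.57520... → 0.575.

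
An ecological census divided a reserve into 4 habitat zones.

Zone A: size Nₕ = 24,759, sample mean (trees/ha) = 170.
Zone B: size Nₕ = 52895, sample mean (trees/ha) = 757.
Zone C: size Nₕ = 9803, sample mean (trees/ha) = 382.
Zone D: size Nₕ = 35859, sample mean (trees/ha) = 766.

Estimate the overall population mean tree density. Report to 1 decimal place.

612.0

N = 24759 + 52895 + 9803 + 35859 = 123316.
Weight each subgroup mean by Nₕ/N and sum.
Σ Nₕx̄ₕ = 24759·170 + 52895·757 + 9803·382 + 35859·766 = 4209030 + 40041515 + 3744746 + 27467994 = 75463285.
Divide by N: 75463285 / 123316 = 611.950... → 612.0.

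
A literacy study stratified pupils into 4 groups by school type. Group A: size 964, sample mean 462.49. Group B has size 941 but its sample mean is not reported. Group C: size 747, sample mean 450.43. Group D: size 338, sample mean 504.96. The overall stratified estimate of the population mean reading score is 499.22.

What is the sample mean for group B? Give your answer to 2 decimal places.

573.52

Σ Nₕx̄ₕ = N·μ, so 941·x̄_B = 2990·499.22 − (964·462.49 + 747·450.43 + 338·504.96).
= 1492667.8 − 952988.05 = 539679.75.
x̄_B = 539679.75 / 941 = 573.5173... → 573.52.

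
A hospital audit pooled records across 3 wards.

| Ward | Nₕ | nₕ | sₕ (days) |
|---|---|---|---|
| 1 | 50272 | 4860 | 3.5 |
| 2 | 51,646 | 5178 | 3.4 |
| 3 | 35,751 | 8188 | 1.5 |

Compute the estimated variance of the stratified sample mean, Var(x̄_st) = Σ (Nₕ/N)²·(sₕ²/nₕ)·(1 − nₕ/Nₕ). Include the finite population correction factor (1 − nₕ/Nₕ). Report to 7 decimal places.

0.0006006

N = 137669; Wₕ = Nₕ/N.
ward 1: (50272/137669)²·3.5²/4860·(1 − 4860/50272) = 0.0003036157
ward 2: (51646/137669)²·3.4²/5178·(1 − 5178/51646) = 0.0002826924
ward 3: (35751/137669)²·1.5²/8188·(1 − 8188/35751) = 0.0000142872
Sum = 0.0006005954 → 0.0006006.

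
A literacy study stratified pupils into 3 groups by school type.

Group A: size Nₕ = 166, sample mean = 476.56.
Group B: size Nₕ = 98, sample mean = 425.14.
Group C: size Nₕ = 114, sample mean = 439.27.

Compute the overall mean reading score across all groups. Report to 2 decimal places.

N = 166 + 98 + 114 = 378.
Weight each subgroup mean by Nₕ/N and sum.
Σ Nₕx̄ₕ = 166·476.56 + 98·425.14 + 114·439.27 = 79108.96 + 41663.72 + 50076.78 = 170849.46.
Divide by N: 170849.46 / 378 = 451.9827... → 451.98.

451.98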